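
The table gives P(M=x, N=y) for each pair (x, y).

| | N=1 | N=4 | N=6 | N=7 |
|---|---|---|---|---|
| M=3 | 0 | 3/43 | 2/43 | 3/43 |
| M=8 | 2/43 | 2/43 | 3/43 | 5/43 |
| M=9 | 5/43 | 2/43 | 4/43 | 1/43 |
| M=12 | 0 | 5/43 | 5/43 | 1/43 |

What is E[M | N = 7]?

P(N = 7) = 10/43.
Σ M·P over the event = 3·(3/43) + 8·(5/43) + 9·(1/43) + 12·(1/43) = 70/43.
E[M | N = 7] = (70/43) / (10/43) = 7.

7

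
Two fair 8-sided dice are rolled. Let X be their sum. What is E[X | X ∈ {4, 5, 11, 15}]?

P(X ∈ {4, 5, 11, 15}) = 15/64.
Σ over the event: 4·3/64 + 5·1/16 + 11·3/32 + 15·1/32 = 2.
E[X | X ∈ {4, 5, 11, 15}] = (2) / (15/64) = 128/15.

128/15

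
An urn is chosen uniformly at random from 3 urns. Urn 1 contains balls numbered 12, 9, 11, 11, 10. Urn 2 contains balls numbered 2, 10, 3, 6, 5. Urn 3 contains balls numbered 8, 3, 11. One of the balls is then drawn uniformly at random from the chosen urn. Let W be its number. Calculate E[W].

347/45

E[W | urn 1] = (12+9+11+11+10)/5 = 53/5.
E[W | urn 2] = (2+10+3+6+5)/5 = 26/5.
E[W | urn 3] = (8+3+11)/3 = 22/3.
By the law of total expectation,
E[W] = (1/3)·(53/5) + (1/3)·(26/5) + (1/3)·(22/3) = 347/45.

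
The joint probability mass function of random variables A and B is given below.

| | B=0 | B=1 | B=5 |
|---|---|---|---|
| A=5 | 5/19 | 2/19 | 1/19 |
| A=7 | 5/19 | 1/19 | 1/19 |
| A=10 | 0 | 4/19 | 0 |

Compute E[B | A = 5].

7/8

P(A = 5) = 8/19.
Summing B·P(A=x,B=y) over the conditioning event gives 7/19.
E[B | A = 5] = (7/19) / (8/19) = 7/8.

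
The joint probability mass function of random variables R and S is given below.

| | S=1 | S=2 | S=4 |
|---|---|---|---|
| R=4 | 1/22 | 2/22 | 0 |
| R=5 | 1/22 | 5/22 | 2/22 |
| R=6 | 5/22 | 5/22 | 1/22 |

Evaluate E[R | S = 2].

21/4

P(S = 2) = 6/11.
Σ R·P over the event = 4·(2/22) + 5·(5/22) + 6·(5/22) = 63/22.
E[R | S = 2] = (63/22) / (6/11) = 21/4.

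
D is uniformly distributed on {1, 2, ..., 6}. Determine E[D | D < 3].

Given D < 3, D is equally likely to be any of {1, 2}.
E[D | D < 3] = (1 + 2) / 2 = 3/2.

3/2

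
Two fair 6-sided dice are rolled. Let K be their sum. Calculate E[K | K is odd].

P(K is odd) = 1/2.
Σ over the event: 3·1/18 + 5·1/9 + 7·1/6 + 9·1/9 + 11·1/18 = 7/2.
E[K | K is odd] = (7/2) / (1/2) = 7.

7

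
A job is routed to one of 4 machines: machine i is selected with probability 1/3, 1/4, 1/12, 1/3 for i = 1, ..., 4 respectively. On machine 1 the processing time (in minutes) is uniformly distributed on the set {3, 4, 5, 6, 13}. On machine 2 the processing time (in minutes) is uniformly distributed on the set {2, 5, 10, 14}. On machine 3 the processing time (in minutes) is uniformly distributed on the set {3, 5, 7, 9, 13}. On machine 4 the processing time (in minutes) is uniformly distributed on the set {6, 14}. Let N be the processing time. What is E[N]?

E[N | machine 1] = (3+4+5+6+13)/5 = 31/5.
E[N | machine 2] = (2+5+10+14)/4 = 31/4.
E[N | machine 3] = (3+5+7+9+13)/5 = 37/5.
E[N | machine 4] = (6+14)/2 = 10.
By the law of total expectation,
E[N] = (1/3)·(31/5) + (1/4)·(31/4) + (1/12)·(37/5) + (1/3)·(10) = 1909/240.

1909/240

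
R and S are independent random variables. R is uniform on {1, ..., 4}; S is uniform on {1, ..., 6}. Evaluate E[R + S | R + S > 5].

P(R + S > 5) = 7/12.
Summing (R+S)·P(x,y) over outcomes with R + S > 5 gives 13/3.
E[R + S | R + S > 5] = (13/3) / (7/12) = 52/7.

52/7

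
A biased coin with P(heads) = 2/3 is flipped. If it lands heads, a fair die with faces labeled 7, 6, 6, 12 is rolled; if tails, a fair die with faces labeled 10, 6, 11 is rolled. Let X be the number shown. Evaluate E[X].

E[X | heads] = (7+6+6+12)/4 = 31/4.
E[X | tails] = (10+6+11)/3 = 9.
By the law of total expectation,
E[X] = (2/3)·(31/4) + (1/3)·(9) = 49/6.

49/6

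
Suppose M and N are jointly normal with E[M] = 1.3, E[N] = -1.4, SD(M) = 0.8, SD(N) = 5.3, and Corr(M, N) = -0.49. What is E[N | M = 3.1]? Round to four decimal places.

-7.2433

For a bivariate normal, E[N | M=x] = μ_N + ρ·(σ_N/σ_M)·(x − μ_M).
E[N | M=3.1] = -1.4 + (-0.49)·(5.3/0.8)·(3.1 − (1.3)) = -1.4 + (-3.24625)·(1.8) = -7.2433.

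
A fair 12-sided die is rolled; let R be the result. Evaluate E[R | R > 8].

Given R > 8, R is equally likely to be any of {9, 10, 11, 12}.
E[R | R > 8] = (9 + 10 + 11 + 12) / 4 = 21/2.

21/2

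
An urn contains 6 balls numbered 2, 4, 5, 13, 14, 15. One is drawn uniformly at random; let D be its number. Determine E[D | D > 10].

P(D > 10) = 1/2.
Σ over the event: 13·1/6 + 14·1/6 + 15·1/6 = 7.
E[D | D > 10] = (7) / (1/2) = 14.

14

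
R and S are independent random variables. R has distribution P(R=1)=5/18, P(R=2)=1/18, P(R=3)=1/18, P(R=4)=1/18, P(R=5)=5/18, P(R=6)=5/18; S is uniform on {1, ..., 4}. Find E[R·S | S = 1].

P(S = 1) = 1/4.
Summing RS·P(x,y) over outcomes with S = 1 gives 23/24.
E[R·S | S = 1] = (23/24) / (1/4) = 23/6.

23/6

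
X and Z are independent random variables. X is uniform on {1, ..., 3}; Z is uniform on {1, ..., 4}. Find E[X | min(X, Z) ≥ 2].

Outcomes with min(X, Z) ≥ 2: (2,2), (2,3), (2,4), (3,2), (3,3), (3,4), each with probability 1/12.
E[X | min(X, Z) ≥ 2] = (2 + 2 + 2 + 3 + 3 + 3) / 6 = 5/2.

5/2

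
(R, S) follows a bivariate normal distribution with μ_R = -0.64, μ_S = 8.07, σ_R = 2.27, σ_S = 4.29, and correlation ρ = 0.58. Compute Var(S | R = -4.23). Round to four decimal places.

12.2130

For a bivariate normal, Var(S | R=x) = σ_S²(1 − ρ²).
Var(S | R=-4.23) = (4.29)²·(1 − (0.58)²) = 18.4041·0.6636 = 12.2130.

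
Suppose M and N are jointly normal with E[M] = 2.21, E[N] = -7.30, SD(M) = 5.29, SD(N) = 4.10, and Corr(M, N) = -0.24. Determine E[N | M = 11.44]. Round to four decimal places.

The regression of N on M has slope ρ·σ_N/σ_M and passes through (μ_M, μ_N).
E[N | M=11.44] = -7.30 + (-0.24)·(4.10/5.29)·(11.44 − (2.21)) = -7.30 + (-0.18601)·(9.23) = -9.0169.

-9.0169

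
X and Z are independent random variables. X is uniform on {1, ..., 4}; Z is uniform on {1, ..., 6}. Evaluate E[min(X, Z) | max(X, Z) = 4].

Outcomes with max(X, Z) = 4: (1,4), (2,4), (3,4), (4,1), (4,2), (4,3), (4,4), each with probability 1/24.
E[min(X, Z) | max(X, Z) = 4] = (1 + 2 + 3 + 1 + 2 + 3 + 4) / 7 = 16/7.

16/7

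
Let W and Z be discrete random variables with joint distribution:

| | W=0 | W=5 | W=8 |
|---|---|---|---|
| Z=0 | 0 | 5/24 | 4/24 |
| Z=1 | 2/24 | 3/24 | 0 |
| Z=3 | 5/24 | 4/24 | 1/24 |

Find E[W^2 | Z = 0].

127/3

P(Z = 0) = 3/8.
Σ W^2·P over the event = 25·(5/24) + 64·(4/24) = 127/8.
E[W^2 | Z = 0] = (127/8) / (3/8) = 127/3.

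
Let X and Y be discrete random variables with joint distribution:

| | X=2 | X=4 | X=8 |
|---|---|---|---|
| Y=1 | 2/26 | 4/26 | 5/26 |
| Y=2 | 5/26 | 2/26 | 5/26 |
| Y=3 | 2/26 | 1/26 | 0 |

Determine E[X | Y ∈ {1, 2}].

P(Y ∈ {1, 2}) = 23/26.
Σ X·P over the event = 2·(2/26) + 2·(5/26) + 4·(4/26) + 4·(2/26) + 8·(5/26) + 8·(5/26) = 59/13.
E[X | Y ∈ {1, 2}] = (59/13) / (23/26) = 118/23.

118/23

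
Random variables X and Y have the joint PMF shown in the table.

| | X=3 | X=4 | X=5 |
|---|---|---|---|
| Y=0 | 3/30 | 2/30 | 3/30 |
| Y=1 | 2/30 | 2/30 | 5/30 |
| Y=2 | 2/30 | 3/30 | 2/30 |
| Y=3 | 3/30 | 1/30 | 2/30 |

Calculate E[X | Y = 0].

4

P(Y = 0) = 4/15.
Summing X·P(X=x,Y=y) over the conditioning event gives 16/15.
E[X | Y = 0] = (16/15) / (4/15) = 4.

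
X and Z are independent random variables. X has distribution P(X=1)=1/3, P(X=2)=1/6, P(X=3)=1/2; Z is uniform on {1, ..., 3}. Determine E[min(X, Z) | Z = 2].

5/3

P(Z = 2) = 1/3.
Summing min(X,Z)·P(x,y) over outcomes with Z = 2 gives 5/9.
E[min(X, Z) | Z = 2] = (5/9) / (1/3) = 5/3.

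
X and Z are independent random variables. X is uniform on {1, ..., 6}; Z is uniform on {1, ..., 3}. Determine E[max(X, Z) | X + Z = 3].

Outcomes with X + Z = 3: (1,2), (2,1), each with probability 1/18.
E[max(X, Z) | X + Z = 3] = (2 + 2) / 2 = 2.

2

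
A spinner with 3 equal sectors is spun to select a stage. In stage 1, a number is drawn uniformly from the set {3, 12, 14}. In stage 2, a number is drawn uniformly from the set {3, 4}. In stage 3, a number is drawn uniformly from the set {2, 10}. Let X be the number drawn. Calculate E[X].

E[X | stage 1] = (3+12+14)/3 = 29/3.
E[X | stage 2] = (3+4)/2 = 7/2.
E[X | stage 3] = (2+10)/2 = 6.
E[X] = (1/3)·(29/3) + (1/3)·(7/2) + (1/3)·(6) = 115/18.

115/18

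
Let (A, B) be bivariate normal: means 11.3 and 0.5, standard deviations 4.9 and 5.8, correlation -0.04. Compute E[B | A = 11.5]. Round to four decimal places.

0.4905

E[B | A=x] = μ_B + ρ(σ_B/σ_A)(x − μ_A) for jointly normal variables.
E[B | A=11.5] = 0.5 + (-0.04)·(5.8/4.9)·(11.5 − (11.3)) = 0.5 + (-0.047347)·(0.2) = 0.4905.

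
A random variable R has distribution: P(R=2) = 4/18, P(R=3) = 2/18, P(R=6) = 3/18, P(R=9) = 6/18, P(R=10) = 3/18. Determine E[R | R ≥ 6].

P(R ≥ 6) = 2/3.
Σ over the event: 6·1/6 + 9·1/3 + 10·1/6 = 17/3.
E[R | R ≥ 6] = (17/3) / (2/3) = 17/2.

17/2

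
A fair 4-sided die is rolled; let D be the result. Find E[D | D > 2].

Given D > 2, D is equally likely to be any of {3, 4}.
E[D | D > 2] = (3 + 4) / 2 = 7/2.

7/2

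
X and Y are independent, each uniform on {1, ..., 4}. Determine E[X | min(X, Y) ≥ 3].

7/2

Outcomes with min(X, Y) ≥ 3: (3,3), (3,4), (4,3), (4,4), each with probability 1/16.
E[X | min(X, Y) ≥ 3] = (3 + 3 + 4 + 4) / 4 = 7/2.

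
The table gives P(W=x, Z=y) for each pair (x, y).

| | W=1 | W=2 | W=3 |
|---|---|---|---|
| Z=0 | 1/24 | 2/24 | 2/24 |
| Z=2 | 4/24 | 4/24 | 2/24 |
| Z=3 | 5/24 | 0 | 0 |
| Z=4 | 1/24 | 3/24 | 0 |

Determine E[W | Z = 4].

7/4

P(Z = 4) = 1/6.
Σ W·P over the event = 1·(1/24) + 2·(3/24) = 7/24.
E[W | Z = 4] = (7/24) / (1/6) = 7/4.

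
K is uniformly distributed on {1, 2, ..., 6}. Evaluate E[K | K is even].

Given K is even, K is equally likely to be any of {2, 4, 6}.
E[K | K is even] = (2 + 4 + 6) / 3 = 4.

4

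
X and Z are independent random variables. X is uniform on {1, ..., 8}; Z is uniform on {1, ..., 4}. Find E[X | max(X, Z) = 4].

Outcomes with max(X, Z) = 4: (1,4), (2,4), (3,4), (4,1), (4,2), (4,3), (4,4), each with probability 1/32.
E[X | max(X, Z) = 4] = (1 + 2 + 3 + 4 + 4 + 4 + 4) / 7 = 22/7.

22/7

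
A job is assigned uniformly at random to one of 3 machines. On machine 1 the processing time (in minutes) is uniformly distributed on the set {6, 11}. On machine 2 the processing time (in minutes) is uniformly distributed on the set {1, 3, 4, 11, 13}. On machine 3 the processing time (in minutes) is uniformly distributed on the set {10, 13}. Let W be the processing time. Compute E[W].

44/5

E[W | machine 1] = (6+11)/2 = 17/2.
E[W | machine 2] = (1+3+4+11+13)/5 = 32/5.
E[W | machine 3] = (10+13)/2 = 23/2.
E[W] = (1/3)·(17/2) + (1/3)·(32/5) + (1/3)·(23/2) = 44/5.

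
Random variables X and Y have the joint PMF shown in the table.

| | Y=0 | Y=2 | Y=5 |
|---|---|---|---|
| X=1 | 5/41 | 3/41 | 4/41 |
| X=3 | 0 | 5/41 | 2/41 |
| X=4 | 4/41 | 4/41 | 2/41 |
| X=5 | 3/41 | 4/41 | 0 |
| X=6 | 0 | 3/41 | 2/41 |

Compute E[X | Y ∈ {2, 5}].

P(Y ∈ {2, 5}) = 29/41.
Summing X·P(X=x,Y=y) over the conditioning event gives 102/41.
E[X | Y ∈ {2, 5}] = (102/41) / (29/41) = 102/29.

102/29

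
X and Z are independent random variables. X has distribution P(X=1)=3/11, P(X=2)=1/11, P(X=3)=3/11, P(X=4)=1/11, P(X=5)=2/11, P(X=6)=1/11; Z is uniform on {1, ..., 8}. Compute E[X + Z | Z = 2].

P(Z = 2) = 1/8.
Summing (X+Z)·P(x,y) over outcomes with Z = 2 gives 7/11.
E[X + Z | Z = 2] = (7/11) / (1/8) = 56/11.

56/11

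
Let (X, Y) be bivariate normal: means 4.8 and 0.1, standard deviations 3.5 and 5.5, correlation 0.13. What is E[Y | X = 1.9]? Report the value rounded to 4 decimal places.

-0.4924

For a bivariate normal, E[Y | X=x] = μ_Y + ρ·(σ_Y/σ_X)·(x − μ_X).
E[Y | X=1.9] = 0.1 + (0.13)·(5.5/3.5)·(1.9 − (4.8)) = 0.1 + (0.20429)·(-2.9) = -0.4924.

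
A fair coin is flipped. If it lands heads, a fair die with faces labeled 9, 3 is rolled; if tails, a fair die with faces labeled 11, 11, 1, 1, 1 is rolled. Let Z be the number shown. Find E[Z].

E[Z | heads] = (9+3)/2 = 6.
E[Z | tails] = (11+11+1+1+1)/5 = 5.
By the law of total expectation,
E[Z] = (1/2)·(6) + (1/2)·(5) = 11/2.

11/2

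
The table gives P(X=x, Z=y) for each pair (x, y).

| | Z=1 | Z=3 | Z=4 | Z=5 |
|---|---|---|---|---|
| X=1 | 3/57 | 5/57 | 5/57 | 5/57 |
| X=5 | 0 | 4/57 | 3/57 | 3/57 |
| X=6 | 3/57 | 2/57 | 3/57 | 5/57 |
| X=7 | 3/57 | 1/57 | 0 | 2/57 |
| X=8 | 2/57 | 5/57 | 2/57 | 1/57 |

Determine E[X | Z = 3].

84/17

P(Z = 3) = 17/57.
Σ X·P over the event = 1·(5/57) + 5·(4/57) + 6·(2/57) + 7·(1/57) + 8·(5/57) = 28/19.
E[X | Z = 3] = (28/19) / (17/57) = 84/17.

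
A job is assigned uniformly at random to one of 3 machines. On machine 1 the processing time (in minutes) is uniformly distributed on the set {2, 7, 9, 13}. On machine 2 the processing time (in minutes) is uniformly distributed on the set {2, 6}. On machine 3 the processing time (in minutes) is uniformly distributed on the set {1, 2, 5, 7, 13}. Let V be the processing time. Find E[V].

E[V | machine 1] = (2+7+9+13)/4 = 31/4.
E[V | machine 2] = (2+6)/2 = 4.
E[V | machine 3] = (1+2+5+7+13)/5 = 28/5.
By the law of total expectation,
E[V] = (1/3)·(31/4) + (1/3)·(4) + (1/3)·(28/5) = 347/60.

347/60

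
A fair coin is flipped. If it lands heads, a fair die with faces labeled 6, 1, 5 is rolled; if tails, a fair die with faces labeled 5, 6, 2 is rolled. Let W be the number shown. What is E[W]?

25/6

E[W | heads] = (6+1+5)/3 = 4.
E[W | tails] = (5+6+2)/3 = 13/3.
E[W] = (1/2)·(4) + (1/2)·(13/3) = 25/6.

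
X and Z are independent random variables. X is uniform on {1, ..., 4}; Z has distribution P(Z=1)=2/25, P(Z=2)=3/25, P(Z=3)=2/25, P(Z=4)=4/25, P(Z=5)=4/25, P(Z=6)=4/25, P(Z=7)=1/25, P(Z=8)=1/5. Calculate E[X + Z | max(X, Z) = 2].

27/8

P(max(X, Z) = 2) = 2/25.
Summing (X+Z)·P(x,y) over outcomes with max(X, Z) = 2 gives 27/100.
E[X + Z | max(X, Z) = 2] = (27/100) / (2/25) = 27/8.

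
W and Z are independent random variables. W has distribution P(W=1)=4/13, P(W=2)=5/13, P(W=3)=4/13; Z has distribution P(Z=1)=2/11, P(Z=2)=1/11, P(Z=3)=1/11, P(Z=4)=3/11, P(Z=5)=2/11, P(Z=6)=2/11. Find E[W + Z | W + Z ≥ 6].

588/83

P(W + Z ≥ 6) = 83/143.
Summing (W+Z)·P(x,y) over outcomes with W + Z ≥ 6 gives 588/143.
E[W + Z | W + Z ≥ 6] = (588/143) / (83/143) = 588/83.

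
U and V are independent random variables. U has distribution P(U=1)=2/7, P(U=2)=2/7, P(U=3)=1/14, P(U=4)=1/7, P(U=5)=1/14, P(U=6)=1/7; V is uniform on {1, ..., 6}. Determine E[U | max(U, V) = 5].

P(max(U, V) = 5) = 4/21.
Summing U·P(x,y) over outcomes with max(U, V) = 5 gives 4/7.
E[U | max(U, V) = 5] = (4/7) / (4/21) = 3.

3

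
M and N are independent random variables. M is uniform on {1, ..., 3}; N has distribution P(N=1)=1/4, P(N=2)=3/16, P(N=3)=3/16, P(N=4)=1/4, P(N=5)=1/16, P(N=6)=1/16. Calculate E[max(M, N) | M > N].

29/11

P(M > N) = 11/48.
Summing max(M,N)·P(x,y) over outcomes with M > N gives 29/48.
E[max(M, N) | M > N] = (29/48) / (11/48) = 29/11.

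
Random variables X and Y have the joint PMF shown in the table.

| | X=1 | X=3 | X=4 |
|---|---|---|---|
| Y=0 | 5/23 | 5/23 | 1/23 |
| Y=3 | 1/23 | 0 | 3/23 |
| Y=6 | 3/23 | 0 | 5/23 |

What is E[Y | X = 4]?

13/3

P(X = 4) = 9/23.
Summing Y·P(X=x,Y=y) over the conditioning event gives 39/23.
E[Y | X = 4] = (39/23) / (9/23) = 13/3.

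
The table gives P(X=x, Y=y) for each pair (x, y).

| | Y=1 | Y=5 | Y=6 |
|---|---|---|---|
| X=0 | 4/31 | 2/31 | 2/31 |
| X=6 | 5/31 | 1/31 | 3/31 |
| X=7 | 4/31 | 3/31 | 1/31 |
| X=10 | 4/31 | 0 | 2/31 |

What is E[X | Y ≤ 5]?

P(Y ≤ 5) = 23/31.
Summing X·P(X=x,Y=y) over the conditioning event gives 125/31.
E[X | Y ≤ 5] = (125/31) / (23/31) = 125/23.

125/23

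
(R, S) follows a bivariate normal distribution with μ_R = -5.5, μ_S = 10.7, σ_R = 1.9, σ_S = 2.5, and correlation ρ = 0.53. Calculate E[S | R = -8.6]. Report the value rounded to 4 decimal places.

8.5382

E[S | R=x] = μ_S + ρ(σ_S/σ_R)(x − μ_R) for jointly normal variables.
E[S | R=-8.6] = 10.7 + (0.53)·(2.5/1.9)·(-8.6 − (-5.5)) = 10.7 + (0.69737)·(-3.1) = 8.5382.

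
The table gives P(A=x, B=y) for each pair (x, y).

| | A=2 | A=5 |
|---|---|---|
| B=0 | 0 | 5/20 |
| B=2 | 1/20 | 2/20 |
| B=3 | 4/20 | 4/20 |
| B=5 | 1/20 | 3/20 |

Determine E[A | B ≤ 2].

37/8

P(B ≤ 2) = 2/5.
Σ A·P over the event = 2·(1/20) + 5·(5/20) + 5·(2/20) = 37/20.
E[A | B ≤ 2] = (37/20) / (2/5) = 37/8.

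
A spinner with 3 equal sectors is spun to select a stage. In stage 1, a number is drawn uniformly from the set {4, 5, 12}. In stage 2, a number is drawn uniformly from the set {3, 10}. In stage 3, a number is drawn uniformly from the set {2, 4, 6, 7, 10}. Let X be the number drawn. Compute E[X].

E[X | stage 1] = (4+5+12)/3 = 7.
E[X | stage 2] = (3+10)/2 = 13/2.
E[X | stage 3] = (2+4+6+7+10)/5 = 29/5.
E[X] = (1/3)·(7) + (1/3)·(13/2) + (1/3)·(29/5) = 193/30.

193/30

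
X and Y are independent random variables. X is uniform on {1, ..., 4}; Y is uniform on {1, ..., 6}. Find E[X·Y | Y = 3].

15/2

Outcomes with Y = 3: (1,3), (2,3), (3,3), (4,3), each with probability 1/24.
E[X·Y | Y = 3] = (3 + 6 + 9 + 12) / 4 = 15/2.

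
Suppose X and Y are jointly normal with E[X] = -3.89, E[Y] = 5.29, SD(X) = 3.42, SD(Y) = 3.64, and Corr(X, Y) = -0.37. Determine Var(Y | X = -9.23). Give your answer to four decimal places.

11.4357

For a bivariate normal, Var(Y | X=x) = σ_Y²(1 − ρ²).
Var(Y | X=-9.23) = (3.64)²·(1 − (-0.37)²) = 13.2496·0.8631 = 11.4357.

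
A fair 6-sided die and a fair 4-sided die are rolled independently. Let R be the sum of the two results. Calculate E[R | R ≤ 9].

134/23

P(R ≤ 9) = 23/24.
Σ over the event: 2·1/24 + 3·1/12 + 4·1/8 + 5·1/6 + 6·1/6 + 7·1/6 + 8·1/8 + 9·1/12 = 67/12.
E[R | R ≤ 9] = (67/12) / (23/24) = 134/23.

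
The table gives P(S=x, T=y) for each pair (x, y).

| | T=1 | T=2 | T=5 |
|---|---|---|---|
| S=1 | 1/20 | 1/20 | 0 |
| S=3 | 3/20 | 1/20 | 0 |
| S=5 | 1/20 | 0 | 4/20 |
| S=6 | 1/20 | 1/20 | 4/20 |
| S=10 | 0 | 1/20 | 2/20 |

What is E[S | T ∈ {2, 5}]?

6

P(T ∈ {2, 5}) = 7/10.
Σ S·P over the event = 1·(1/20) + 3·(1/20) + 5·(4/20) + 6·(1/20) + 6·(4/20) + 10·(1/20) + 10·(2/20) = 21/5.
E[S | T ∈ {2, 5}] = (21/5) / (7/10) = 6.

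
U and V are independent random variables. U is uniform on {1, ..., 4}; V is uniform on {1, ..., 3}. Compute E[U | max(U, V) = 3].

P(max(U, V) = 3) = 5/12.
Summing U·P(x,y) over outcomes with max(U, V) = 3 gives 1.
E[U | max(U, V) = 3] = (1) / (5/12) = 12/5.

12/5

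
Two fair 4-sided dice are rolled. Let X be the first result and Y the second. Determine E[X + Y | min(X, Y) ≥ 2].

Outcomes with min(X, Y) ≥ 2: (2,2), (2,3), (2,4), (3,2), (3,3), (3,4), (4,2), (4,3), (4,4), each with probability 1/16.
E[X + Y | min(X, Y) ≥ 2] = (4 + 5 + 6 + 5 + 6 + 7 + 6 + 7 + 8) / 9 = 6.

6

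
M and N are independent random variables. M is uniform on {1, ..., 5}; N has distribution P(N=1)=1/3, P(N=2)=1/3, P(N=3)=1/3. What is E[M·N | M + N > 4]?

P(M + N > 4) = 3/5.
Summing MN·P(x,y) over outcomes with M + N > 4 gives 5.
E[M·N | M + N > 4] = (5) / (3/5) = 25/3.

25/3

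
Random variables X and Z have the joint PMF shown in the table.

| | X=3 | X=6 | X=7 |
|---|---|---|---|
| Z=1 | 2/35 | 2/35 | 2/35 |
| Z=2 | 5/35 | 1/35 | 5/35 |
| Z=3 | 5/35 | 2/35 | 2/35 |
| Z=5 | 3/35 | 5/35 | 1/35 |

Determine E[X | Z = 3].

P(Z = 3) = 9/35.
Σ X·P over the event = 3·(5/35) + 6·(2/35) + 7·(2/35) = 41/35.
E[X | Z = 3] = (41/35) / (9/35) = 41/9.

41/9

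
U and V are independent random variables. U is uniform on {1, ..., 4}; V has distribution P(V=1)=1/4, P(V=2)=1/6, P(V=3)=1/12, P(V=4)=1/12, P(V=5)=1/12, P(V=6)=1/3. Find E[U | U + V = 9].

P(U + V = 9) = 5/48.
Summing U·P(x,y) over outcomes with U + V = 9 gives 1/3.
E[U | U + V = 9] = (1/3) / (5/48) = 16/5.

16/5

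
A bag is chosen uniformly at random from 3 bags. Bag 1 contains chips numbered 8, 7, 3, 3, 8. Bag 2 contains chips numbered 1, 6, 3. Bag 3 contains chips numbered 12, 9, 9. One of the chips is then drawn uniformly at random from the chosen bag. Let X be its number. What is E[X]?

E[X | bag 1] = (8+7+3+3+8)/5 = 29/5.
E[X | bag 2] = (1+6+3)/3 = 10/3.
E[X | bag 3] = (12+9+9)/3 = 10.
E[X] = (1/3)·(29/5) + (1/3)·(10/3) + (1/3)·(10) = 287/45.

287/45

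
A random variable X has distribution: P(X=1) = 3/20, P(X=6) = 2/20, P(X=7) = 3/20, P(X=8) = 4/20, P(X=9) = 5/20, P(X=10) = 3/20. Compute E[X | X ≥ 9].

75/8

P(X ≥ 9) = 2/5.
Σ over the event: 9·1/4 + 10·3/20 = 15/4.
E[X | X ≥ 9] = (15/4) / (2/5) = 75/8.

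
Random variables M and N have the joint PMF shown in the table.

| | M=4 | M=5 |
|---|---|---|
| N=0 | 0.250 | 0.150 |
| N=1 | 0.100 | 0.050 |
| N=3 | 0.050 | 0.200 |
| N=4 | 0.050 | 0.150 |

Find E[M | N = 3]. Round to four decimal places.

P(N = 3) = 0.250.
Summing M·P(M=x,N=y) over the conditioning event gives 1.200.
E[M | N = 3] = (1.200) / (0.250) = 4.8000.

4.8000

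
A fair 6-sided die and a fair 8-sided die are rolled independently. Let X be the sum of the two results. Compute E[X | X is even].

P(X is even) = 1/2.
Σ over the event: 2·1/48 + 4·1/16 + 6·5/48 + 8·1/8 + 10·5/48 + 12·1/16 + 14·1/48 = 4.
E[X | X is even] = (4) / (1/2) = 8.

8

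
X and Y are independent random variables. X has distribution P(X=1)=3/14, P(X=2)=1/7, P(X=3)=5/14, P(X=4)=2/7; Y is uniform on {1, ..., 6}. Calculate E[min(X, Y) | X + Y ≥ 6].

P(X + Y ≥ 6) = 13/21.
Summing min(X,Y)·P(x,y) over outcomes with X + Y ≥ 6 gives 73/42.
E[min(X, Y) | X + Y ≥ 6] = (73/42) / (13/21) = 73/26.

73/26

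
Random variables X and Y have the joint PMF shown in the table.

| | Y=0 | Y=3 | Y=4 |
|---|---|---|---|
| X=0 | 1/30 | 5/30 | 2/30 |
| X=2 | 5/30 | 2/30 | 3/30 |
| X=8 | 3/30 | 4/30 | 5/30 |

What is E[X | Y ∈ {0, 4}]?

80/19

P(Y ∈ {0, 4}) = 19/30.
Summing X·P(X=x,Y=y) over the conditioning event gives 8/3.
E[X | Y ∈ {0, 4}] = (8/3) / (19/30) = 80/19.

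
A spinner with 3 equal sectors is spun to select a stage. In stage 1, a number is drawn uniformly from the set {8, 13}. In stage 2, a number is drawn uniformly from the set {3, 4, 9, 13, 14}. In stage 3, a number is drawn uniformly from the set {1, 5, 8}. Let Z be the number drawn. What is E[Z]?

E[Z | stage 1] = (8+13)/2 = 21/2.
E[Z | stage 2] = (3+4+9+13+14)/5 = 43/5.
E[Z | stage 3] = (1+5+8)/3 = 14/3.
By the law of total expectation,
E[Z] = (1/3)·(21/2) + (1/3)·(43/5) + (1/3)·(14/3) = 713/90.

713/90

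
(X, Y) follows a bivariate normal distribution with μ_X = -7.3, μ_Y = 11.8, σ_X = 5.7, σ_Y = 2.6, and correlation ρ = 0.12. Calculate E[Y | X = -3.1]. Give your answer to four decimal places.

The regression of Y on X has slope ρ·σ_Y/σ_X and passes through (μ_X, μ_Y).
E[Y | X=-3.1] = 11.8 + (0.12)·(2.6/5.7)·(-3.1 − (-7.3)) = 11.8 + (0.054737)·(4.2) = 12.0299.

12.0299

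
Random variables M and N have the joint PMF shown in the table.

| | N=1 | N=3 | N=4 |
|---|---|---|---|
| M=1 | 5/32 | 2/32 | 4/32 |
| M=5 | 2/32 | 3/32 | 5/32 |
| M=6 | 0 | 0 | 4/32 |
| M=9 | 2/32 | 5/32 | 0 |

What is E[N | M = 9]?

17/7

P(M = 9) = 7/32.
Σ N·P over the event = 1·(2/32) + 3·(5/32) = 17/32.
E[N | M = 9] = (17/32) / (7/32) = 17/7.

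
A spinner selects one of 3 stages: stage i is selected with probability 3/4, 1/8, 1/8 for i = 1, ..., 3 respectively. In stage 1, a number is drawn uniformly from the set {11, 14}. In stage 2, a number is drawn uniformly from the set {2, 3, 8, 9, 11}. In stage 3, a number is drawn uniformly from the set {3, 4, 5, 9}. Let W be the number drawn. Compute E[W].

E[W | stage 1] = (11+14)/2 = 25/2.
E[W | stage 2] = (2+3+8+9+11)/5 = 33/5.
E[W | stage 3] = (3+4+5+9)/4 = 21/4.
By the law of total expectation,
E[W] = (3/4)·(25/2) + (1/8)·(33/5) + (1/8)·(21/4) = 1737/160.

1737/160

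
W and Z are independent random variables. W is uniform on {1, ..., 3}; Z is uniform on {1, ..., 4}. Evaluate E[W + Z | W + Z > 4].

17/3

Outcomes with W + Z > 4: (1,4), (2,3), (2,4), (3,2), (3,3), (3,4), each with probability 1/12.
E[W + Z | W + Z > 4] = (5 + 5 + 6 + 5 + 6 + 7) / 6 = 17/3.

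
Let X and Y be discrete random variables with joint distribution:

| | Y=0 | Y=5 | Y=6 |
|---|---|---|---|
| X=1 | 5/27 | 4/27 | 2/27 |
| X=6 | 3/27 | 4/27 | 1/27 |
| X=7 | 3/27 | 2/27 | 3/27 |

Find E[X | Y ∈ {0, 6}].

P(Y ∈ {0, 6}) = 17/27.
Σ X·P over the event = 1·(5/27) + 1·(2/27) + 6·(3/27) + 6·(1/27) + 7·(3/27) + 7·(3/27) = 73/27.
E[X | Y ∈ {0, 6}] = (73/27) / (17/27) = 73/17.

73/17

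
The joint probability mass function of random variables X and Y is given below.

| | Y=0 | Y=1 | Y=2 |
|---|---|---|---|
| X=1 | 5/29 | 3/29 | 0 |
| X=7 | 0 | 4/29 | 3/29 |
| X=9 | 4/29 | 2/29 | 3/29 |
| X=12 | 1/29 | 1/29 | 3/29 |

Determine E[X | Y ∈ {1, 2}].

P(Y ∈ {1, 2}) = 19/29.
Σ X·P over the event = 1·(3/29) + 7·(4/29) + 7·(3/29) + 9·(2/29) + 9·(3/29) + 12·(1/29) + 12·(3/29) = 5.
E[X | Y ∈ {1, 2}] = (5) / (19/29) = 145/19.

145/19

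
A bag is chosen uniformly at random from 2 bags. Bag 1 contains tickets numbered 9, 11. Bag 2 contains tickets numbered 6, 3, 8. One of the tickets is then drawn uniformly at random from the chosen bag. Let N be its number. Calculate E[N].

47/6

E[N | bag 1] = (9+11)/2 = 10.
E[N | bag 2] = (6+3+8)/3 = 17/3.
By the law of total expectation,
E[N] = (1/2)·(10) + (1/2)·(17/3) = 47/6.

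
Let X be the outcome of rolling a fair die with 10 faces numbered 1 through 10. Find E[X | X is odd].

Given X is odd, X is equally likely to be any of {1, 3, 5, 7, 9}.
E[X | X is odd] = (1 + 3 + 5 + 7 + 9) / 5 = 5.

5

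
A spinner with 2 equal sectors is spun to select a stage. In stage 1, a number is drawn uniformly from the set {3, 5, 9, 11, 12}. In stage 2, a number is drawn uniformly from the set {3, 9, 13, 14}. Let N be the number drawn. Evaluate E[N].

71/8

E[N | stage 1] = (3+5+9+11+12)/5 = 8.
E[N | stage 2] = (3+9+13+14)/4 = 39/4.
By the law of total expectation,
E[N] = (1/2)·(8) + (1/2)·(39/4) = 71/8.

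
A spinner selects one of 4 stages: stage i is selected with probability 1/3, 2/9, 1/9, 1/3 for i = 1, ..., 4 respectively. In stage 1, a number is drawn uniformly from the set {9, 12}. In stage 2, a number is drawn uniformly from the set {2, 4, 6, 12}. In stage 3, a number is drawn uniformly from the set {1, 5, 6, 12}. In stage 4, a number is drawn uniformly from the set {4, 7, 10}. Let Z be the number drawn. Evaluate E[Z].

E[Z | stage 1] = (9+12)/2 = 21/2.
E[Z | stage 2] = (2+4+6+12)/4 = 6.
E[Z | stage 3] = (1+5+6+12)/4 = 6.
E[Z | stage 4] = (4+7+10)/3 = 7.
E[Z] = (1/3)·(21/2) + (2/9)·(6) + (1/9)·(6) + (1/3)·(7) = 47/6.

47/6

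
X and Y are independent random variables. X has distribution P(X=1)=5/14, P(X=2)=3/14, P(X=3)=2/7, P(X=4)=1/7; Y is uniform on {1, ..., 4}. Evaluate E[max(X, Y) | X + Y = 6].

32/9

P(X + Y = 6) = 9/56.
Summing max(X,Y)·P(x,y) over outcomes with X + Y = 6 gives 4/7.
E[max(X, Y) | X + Y = 6] = (4/7) / (9/56) = 32/9.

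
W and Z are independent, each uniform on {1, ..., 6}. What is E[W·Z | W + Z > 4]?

71/5

P(W + Z > 4) = 5/6.
Summing WZ·P(x,y) over outcomes with W + Z > 4 gives 71/6.
E[W·Z | W + Z > 4] = (71/6) / (5/6) = 71/5.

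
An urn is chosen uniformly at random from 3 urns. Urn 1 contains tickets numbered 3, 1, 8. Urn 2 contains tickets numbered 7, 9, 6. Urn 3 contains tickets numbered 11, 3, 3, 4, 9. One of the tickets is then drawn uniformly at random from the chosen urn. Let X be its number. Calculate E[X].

E[X | urn 1] = (3+1+8)/3 = 4.
E[X | urn 2] = (7+9+6)/3 = 22/3.
E[X | urn 3] = (11+3+3+4+9)/5 = 6.
By the law of total expectation,
E[X] = (1/3)·(4) + (1/3)·(22/3) + (1/3)·(6) = 52/9.

52/9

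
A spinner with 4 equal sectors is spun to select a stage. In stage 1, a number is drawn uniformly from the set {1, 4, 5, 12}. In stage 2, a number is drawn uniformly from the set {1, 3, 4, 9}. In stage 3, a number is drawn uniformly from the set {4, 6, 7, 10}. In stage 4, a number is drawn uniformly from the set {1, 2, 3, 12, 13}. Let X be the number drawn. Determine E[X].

E[X | stage 1] = (1+4+5+12)/4 = 11/2.
E[X | stage 2] = (1+3+4+9)/4 = 17/4.
E[X | stage 3] = (4+6+7+10)/4 = 27/4.
E[X | stage 4] = (1+2+3+12+13)/5 = 31/5.
By the law of total expectation,
E[X] = (1/4)·(11/2) + (1/4)·(17/4) + (1/4)·(27/4) + (1/4)·(31/5) = 227/40.

227/40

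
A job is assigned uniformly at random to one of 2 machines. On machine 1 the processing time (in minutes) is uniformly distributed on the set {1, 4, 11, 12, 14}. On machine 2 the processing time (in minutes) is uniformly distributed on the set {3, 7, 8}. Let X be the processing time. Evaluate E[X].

36/5

E[X | machine 1] = (1+4+11+12+14)/5 = 42/5.
E[X | machine 2] = (3+7+8)/3 = 6.
E[X] = (1/2)·(42/5) + (1/2)·(6) = 36/5.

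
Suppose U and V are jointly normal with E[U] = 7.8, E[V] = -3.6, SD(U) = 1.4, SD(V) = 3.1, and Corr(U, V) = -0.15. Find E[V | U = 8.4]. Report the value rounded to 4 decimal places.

-3.7993

E[V | U=x] = μ_V + ρ(σ_V/σ_U)(x − μ_U) for jointly normal variables.
E[V | U=8.4] = -3.6 + (-0.15)·(3.1/1.4)·(8.4 − (7.8)) = -3.6 + (-0.33214)·(0.6) = -3.7993.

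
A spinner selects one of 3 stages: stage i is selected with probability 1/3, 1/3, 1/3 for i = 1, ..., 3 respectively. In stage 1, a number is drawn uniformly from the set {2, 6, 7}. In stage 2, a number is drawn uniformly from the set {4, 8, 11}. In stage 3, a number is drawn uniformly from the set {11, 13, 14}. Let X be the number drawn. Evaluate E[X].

E[X | stage 1] = (2+6+7)/3 = 5.
E[X | stage 2] = (4+8+11)/3 = 23/3.
E[X | stage 3] = (11+13+14)/3 = 38/3.
By the law of total expectation,
E[X] = (1/3)·(5) + (1/3)·(23/3) + (1/3)·(38/3) = 76/9.

76/9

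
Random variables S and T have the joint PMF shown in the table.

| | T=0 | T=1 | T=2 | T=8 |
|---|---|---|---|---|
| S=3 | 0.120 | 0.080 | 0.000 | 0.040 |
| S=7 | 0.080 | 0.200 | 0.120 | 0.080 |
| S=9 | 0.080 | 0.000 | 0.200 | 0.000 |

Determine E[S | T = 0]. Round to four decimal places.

5.8571

P(T = 0) = 0.280.
Σ S·P over the event = 3·(0.120) + 7·(0.080) + 9·(0.080) = 1.640.
E[S | T = 0] = (1.640) / (0.280) = 5.8571.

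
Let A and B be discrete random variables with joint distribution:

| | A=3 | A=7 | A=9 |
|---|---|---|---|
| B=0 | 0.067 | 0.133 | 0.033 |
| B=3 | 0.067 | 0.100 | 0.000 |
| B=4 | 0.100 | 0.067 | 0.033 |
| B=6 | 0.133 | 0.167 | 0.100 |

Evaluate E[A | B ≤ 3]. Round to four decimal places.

P(B ≤ 3) = 0.400.
Σ A·P over the event = 3·(0.067) + 3·(0.067) + 7·(0.133) + 7·(0.100) + 9·(0.033) = 2.330.
E[A | B ≤ 3] = (2.330) / (0.400) = 5.8250.

5.8250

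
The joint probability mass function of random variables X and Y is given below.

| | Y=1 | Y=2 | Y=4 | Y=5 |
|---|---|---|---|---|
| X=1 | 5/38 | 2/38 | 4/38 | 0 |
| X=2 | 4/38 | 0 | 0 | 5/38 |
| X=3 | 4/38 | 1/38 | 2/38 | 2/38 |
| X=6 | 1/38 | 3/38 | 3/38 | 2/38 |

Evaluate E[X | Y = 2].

P(Y = 2) = 3/19.
Σ X·P over the event = 1·(2/38) + 3·(1/38) + 6·(3/38) = 23/38.
E[X | Y = 2] = (23/38) / (3/19) = 23/6.

23/6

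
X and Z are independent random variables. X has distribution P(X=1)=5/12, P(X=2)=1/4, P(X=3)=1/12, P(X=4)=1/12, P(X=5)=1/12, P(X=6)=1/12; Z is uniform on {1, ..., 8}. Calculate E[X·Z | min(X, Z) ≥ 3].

P(min(X, Z) ≥ 3) = 1/4.
Summing XZ·P(x,y) over outcomes with min(X, Z) ≥ 3 gives 99/16.
E[X·Z | min(X, Z) ≥ 3] = (99/16) / (1/4) = 99/4.

99/4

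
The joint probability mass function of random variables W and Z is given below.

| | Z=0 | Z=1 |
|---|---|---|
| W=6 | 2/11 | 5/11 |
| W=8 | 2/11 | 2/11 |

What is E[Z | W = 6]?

P(W = 6) = 7/11.
Σ Z·P over the event = 0·(2/11) + 1·(5/11) = 5/11.
E[Z | W = 6] = (5/11) / (7/11) = 5/7.

5/7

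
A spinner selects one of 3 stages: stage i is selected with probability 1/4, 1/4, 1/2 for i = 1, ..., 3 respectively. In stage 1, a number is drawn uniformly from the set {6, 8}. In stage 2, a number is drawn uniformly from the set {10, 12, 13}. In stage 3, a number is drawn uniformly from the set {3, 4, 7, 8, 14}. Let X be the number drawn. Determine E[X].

124/15

E[X | stage 1] = (6+8)/2 = 7.
E[X | stage 2] = (10+12+13)/3 = 35/3.
E[X | stage 3] = (3+4+7+8+14)/5 = 36/5.
E[X] = (1/4)·(7) + (1/4)·(35/3) + (1/2)·(36/5) = 124/15.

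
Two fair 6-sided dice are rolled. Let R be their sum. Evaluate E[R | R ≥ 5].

116/15

P(R ≥ 5) = 5/6.
Σ over the event: 5·1/9 + 6·5/36 + 7·1/6 + 8·5/36 + 9·1/9 + 10·1/12 + 11·1/18 + 12·1/36 = 58/9.
E[R | R ≥ 5] = (58/9) / (5/6) = 116/15.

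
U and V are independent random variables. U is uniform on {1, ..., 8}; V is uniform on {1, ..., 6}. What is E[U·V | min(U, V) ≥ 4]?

P(min(U, V) ≥ 4) = 5/16.
Summing UV·P(x,y) over outcomes with min(U, V) ≥ 4 gives 75/8.
E[U·V | min(U, V) ≥ 4] = (75/8) / (5/16) = 30.

30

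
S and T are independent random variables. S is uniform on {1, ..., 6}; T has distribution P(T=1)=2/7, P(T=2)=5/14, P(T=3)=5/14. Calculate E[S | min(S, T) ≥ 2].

4

P(min(S, T) ≥ 2) = 25/42.
Summing S·P(x,y) over outcomes with min(S, T) ≥ 2 gives 50/21.
E[S | min(S, T) ≥ 2] = (50/21) / (25/42) = 4.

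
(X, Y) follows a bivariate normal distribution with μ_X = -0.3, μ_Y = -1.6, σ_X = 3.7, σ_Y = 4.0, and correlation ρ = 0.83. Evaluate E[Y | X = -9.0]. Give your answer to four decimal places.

-9.4065

The regression of Y on X has slope ρ·σ_Y/σ_X and passes through (μ_X, μ_Y).
E[Y | X=-9.0] = -1.6 + (0.83)·(4.0/3.7)·(-9.0 − (-0.3)) = -1.6 + (0.8973)·(-8.7) = -9.4065.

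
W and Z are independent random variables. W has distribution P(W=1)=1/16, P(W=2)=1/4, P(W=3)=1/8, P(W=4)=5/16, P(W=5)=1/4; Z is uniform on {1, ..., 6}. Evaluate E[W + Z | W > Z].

80/13

P(W > Z) = 13/32.
Summing (W+Z)·P(x,y) over outcomes with W > Z gives 5/2.
E[W + Z | W > Z] = (5/2) / (13/32) = 80/13.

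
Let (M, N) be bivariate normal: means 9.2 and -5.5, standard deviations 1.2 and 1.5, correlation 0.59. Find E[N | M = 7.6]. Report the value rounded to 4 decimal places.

For a bivariate normal, E[N | M=x] = μ_N + ρ·(σ_N/σ_M)·(x − μ_M).
E[N | M=7.6] = -5.5 + (0.59)·(1.5/1.2)·(7.6 − (9.2)) = -5.5 + (0.7375)·(-1.6) = -6.6800.

-6.6800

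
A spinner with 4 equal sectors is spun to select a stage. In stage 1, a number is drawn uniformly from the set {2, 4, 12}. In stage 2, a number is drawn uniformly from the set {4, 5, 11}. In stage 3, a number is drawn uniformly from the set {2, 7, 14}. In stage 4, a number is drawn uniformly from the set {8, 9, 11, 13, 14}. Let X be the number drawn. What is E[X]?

47/6

E[X | stage 1] = (2+4+12)/3 = 6.
E[X | stage 2] = (4+5+11)/3 = 20/3.
E[X | stage 3] = (2+7+14)/3 = 23/3.
E[X | stage 4] = (8+9+11+13+14)/5 = 11.
By the law of total expectation,
E[X] = (1/4)·(6) + (1/4)·(20/3) + (1/4)·(23/3) + (1/4)·(11) = 47/6.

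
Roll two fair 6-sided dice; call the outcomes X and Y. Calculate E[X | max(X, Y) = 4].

Outcomes with max(X, Y) = 4: (1,4), (2,4), (3,4), (4,1), (4,2), (4,3), (4,4), each with probability 1/36.
E[X | max(X, Y) = 4] = (1 + 2 + 3 + 4 + 4 + 4 + 4) / 7 = 22/7.

22/7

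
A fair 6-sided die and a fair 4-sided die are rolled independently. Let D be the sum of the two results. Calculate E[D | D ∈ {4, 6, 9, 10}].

32/5

P(D ∈ {4, 6, 9, 10}) = 5/12.
Σ over the event: 4·1/8 + 6·1/6 + 9·1/12 + 10·1/24 = 8/3.
E[D | D ∈ {4, 6, 9, 10}] = (8/3) / (5/12) = 32/5.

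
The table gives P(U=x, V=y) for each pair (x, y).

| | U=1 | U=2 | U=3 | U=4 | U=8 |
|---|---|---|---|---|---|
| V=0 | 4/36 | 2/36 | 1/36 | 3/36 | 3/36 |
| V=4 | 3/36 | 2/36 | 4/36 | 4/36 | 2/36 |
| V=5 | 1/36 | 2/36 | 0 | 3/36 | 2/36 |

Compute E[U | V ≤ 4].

P(V ≤ 4) = 7/9.
Summing U·P(U=x,V=y) over the conditioning event gives 49/18.
E[U | V ≤ 4] = (49/18) / (7/9) = 7/2.

7/2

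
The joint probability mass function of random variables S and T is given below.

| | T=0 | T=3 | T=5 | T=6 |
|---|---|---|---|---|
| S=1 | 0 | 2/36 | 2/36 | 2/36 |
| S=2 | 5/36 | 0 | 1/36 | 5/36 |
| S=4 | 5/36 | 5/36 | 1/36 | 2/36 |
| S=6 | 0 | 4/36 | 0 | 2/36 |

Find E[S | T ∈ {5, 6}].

8/3

P(T ∈ {5, 6}) = 5/12.
Σ S·P over the event = 1·(2/36) + 1·(2/36) + 2·(1/36) + 2·(5/36) + 4·(1/36) + 4·(2/36) + 6·(2/36) = 10/9.
E[S | T ∈ {5, 6}] = (10/9) / (5/12) = 8/3.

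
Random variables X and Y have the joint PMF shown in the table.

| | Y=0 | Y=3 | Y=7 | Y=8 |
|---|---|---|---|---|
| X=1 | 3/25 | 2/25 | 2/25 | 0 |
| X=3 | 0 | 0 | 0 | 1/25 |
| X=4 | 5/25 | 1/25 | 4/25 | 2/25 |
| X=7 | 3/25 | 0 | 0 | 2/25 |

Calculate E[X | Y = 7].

3

P(Y = 7) = 6/25.
Σ X·P over the event = 1·(2/25) + 4·(4/25) = 18/25.
E[X | Y = 7] = (18/25) / (6/25) = 3.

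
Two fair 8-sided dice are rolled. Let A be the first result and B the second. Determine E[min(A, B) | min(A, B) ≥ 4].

26/5

P(min(A, B) ≥ 4) = 25/64.
Summing min(A,B)·P(x,y) over outcomes with min(A, B) ≥ 4 gives 65/32.
E[min(A, B) | min(A, B) ≥ 4] = (65/32) / (25/64) = 26/5.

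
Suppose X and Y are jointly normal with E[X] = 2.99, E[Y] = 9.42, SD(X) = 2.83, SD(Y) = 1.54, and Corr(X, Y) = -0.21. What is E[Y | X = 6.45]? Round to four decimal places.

E[Y | X=x] = μ_Y + ρ(σ_Y/σ_X)(x − μ_X) for jointly normal variables.
E[Y | X=6.45] = 9.42 + (-0.21)·(1.54/2.83)·(6.45 − (2.99)) = 9.42 + (-0.11428)·(3.46) = 9.0246.

9.0246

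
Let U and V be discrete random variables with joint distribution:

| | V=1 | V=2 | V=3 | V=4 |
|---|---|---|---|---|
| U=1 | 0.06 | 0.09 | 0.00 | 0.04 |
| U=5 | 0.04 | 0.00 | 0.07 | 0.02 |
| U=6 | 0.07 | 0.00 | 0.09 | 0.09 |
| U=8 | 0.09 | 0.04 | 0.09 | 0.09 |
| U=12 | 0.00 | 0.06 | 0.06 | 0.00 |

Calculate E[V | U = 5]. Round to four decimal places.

P(U = 5) = 0.13.
Σ V·P over the event = 1·(0.04) + 3·(0.07) + 4·(0.02) = 0.33.
E[V | U = 5] = (0.33) / (0.13) = 2.5385.

2.5385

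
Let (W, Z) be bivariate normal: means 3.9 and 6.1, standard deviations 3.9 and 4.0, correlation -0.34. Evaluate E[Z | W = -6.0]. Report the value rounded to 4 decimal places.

For a bivariate normal, E[Z | W=x] = μ_Z + ρ·(σ_Z/σ_W)·(x − μ_W).
E[Z | W=-6.0] = 6.1 + (-0.34)·(4.0/3.9)·(-6.0 − (3.9)) = 6.1 + (-0.34872)·(-9.9) = 9.5523.

9.5523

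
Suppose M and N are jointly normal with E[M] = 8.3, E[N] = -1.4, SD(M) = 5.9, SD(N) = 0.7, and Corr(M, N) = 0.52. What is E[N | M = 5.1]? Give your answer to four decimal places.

-1.5974

For a bivariate normal, E[N | M=x] = μ_N + ρ·(σ_N/σ_M)·(x − μ_M).
E[N | M=5.1] = -1.4 + (0.52)·(0.7/5.9)·(5.1 − (8.3)) = -1.4 + (0.061695)·(-3.2) = -1.5974.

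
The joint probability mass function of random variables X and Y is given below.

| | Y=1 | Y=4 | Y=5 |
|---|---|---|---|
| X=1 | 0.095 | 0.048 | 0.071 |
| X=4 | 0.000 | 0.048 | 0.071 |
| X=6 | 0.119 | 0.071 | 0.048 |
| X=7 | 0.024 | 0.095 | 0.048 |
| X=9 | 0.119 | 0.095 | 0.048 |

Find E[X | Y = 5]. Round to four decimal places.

4.9336

P(Y = 5) = 0.286.
Σ X·P over the event = 1·(0.071) + 4·(0.071) + 6·(0.048) + 7·(0.048) + 9·(0.048) = 1.411.
E[X | Y = 5] = (1.411) / (0.286) = 4.9336.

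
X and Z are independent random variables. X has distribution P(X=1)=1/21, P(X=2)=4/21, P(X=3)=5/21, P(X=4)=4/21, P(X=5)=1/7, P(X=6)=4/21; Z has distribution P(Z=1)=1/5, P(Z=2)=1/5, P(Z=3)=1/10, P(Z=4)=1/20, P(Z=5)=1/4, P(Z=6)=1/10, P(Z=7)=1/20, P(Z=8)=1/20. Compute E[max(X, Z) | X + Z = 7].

320/63

P(X + Z = 7) = 3/20.
Summing max(X,Z)·P(x,y) over outcomes with X + Z = 7 gives 16/21.
E[max(X, Z) | X + Z = 7] = (16/21) / (3/20) = 320/63.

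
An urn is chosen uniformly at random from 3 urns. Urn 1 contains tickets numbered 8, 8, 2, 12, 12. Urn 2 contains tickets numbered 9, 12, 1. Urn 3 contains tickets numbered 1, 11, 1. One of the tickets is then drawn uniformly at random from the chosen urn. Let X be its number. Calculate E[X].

301/45

E[X | urn 1] = (8+8+2+12+12)/5 = 42/5.
E[X | urn 2] = (9+12+1)/3 = 22/3.
E[X | urn 3] = (1+11+1)/3 = 13/3.
E[X] = (1/3)·(42/5) + (1/3)·(22/3) + (1/3)·(13/3) = 301/45.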